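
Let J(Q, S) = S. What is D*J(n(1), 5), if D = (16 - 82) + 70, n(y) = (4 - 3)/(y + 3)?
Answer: 20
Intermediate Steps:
n(y) = 1/(3 + y)
D = 4 (D = -66 + 70 = 4)
D*J(n(1), 5) = 4*5 = 20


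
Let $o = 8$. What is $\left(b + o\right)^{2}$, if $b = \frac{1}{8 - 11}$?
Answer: $\frac{529}{9} \approx 58.778$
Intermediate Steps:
$b = - \frac{1}{3}$ ($b = \frac{1}{-3} = - \frac{1}{3} \approx -0.33333$)
$\left(b + o\right)^{2} = \left(- \frac{1}{3} + 8\right)^{2} = \left(\frac{23}{3}\right)^{2} = \frac{529}{9}$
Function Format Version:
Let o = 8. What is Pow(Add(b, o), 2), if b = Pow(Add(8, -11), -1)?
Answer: Rational(529, 9) ≈ 58.778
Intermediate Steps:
b = Rational(-1, 3) (b = Pow(-3, -1) = Rational(-1, 3) ≈ -0.33333)
Pow(Add(b, o), 2) = Pow(Add(Rational(-1, 3), 8), 2) = Pow(Rational(23, 3), 2) = Rational(529, 9)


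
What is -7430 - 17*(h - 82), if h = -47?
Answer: -5237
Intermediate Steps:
-7430 - 17*(h - 82) = -7430 - 17*(-47 - 82) = -7430 - 17*(-129) = -7430 - 1*(-2193) = -7430 + 2193 = -5237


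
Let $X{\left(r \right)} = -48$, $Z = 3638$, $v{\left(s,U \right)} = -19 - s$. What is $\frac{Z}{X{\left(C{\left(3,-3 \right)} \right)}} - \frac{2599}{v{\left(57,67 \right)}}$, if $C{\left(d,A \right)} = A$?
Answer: $- \frac{18967}{456} \approx -41.594$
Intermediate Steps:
$\frac{Z}{X{\left(C{\left(3,-3 \right)} \right)}} - \frac{2599}{v{\left(57,67 \right)}} = \frac{3638}{-48} - \frac{2599}{-19 - 57} = 3638 \left(- \frac{1}{48}\right) - \frac{2599}{-19 - 57} = - \frac{1819}{24} - \frac{2599}{-76} = - \frac{1819}{24} - - \frac{2599}{76} = - \frac{1819}{24} + \frac{2599}{76} = - \frac{18967}{456}$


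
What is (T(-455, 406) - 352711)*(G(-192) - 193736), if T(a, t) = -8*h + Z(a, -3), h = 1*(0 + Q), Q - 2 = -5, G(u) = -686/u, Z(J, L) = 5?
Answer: 3279645112733/48 ≈ 6.8326e+10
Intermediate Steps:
Q = -3 (Q = 2 - 5 = -3)
h = -3 (h = 1*(0 - 3) = 1*(-3) = -3)
T(a, t) = 29 (T(a, t) = -8*(-3) + 5 = 24 + 5 = 29)
(T(-455, 406) - 352711)*(G(-192) - 193736) = (29 - 352711)*(-686/(-192) - 193736) = -352682*(-686*(-1/192) - 193736) = -352682*(343/96 - 193736) = -352682*(-18598313/96) = 3279645112733/48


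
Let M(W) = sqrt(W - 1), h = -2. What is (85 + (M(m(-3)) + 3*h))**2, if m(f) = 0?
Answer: (79 + I)**2 ≈ 6240.0 + 158.0*I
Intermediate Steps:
M(W) = sqrt(-1 + W)
(85 + (M(m(-3)) + 3*h))**2 = (85 + (sqrt(-1 + 0) + 3*(-2)))**2 = (85 + (sqrt(-1) - 6))**2 = (85 + (I - 6))**2 = (85 + (-6 + I))**2 = (79 + I)**2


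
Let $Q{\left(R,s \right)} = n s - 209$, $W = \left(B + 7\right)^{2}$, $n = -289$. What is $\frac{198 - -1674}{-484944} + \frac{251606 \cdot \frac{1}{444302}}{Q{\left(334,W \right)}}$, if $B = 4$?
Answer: $- \frac{306049274951}{78953206051434} \approx -0.0038763$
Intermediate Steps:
$W = 121$ ($W = \left(4 + 7\right)^{2} = 11^{2} = 121$)
$Q{\left(R,s \right)} = -209 - 289 s$ ($Q{\left(R,s \right)} = - 289 s - 209 = -209 - 289 s$)
$\frac{198 - -1674}{-484944} + \frac{251606 \cdot \frac{1}{444302}}{Q{\left(334,W \right)}} = \frac{198 - -1674}{-484944} + \frac{251606 \cdot \frac{1}{444302}}{-209 - 34969} = \left(198 + 1674\right) \left(- \frac{1}{484944}\right) + \frac{251606 \cdot \frac{1}{444302}}{-209 - 34969} = 1872 \left(- \frac{1}{484944}\right) + \frac{125803}{222151 \left(-35178\right)} = - \frac{39}{10103} + \frac{125803}{222151} \left(- \frac{1}{35178}\right) = - \frac{39}{10103} - \frac{125803}{7814827878} = - \frac{306049274951}{78953206051434}$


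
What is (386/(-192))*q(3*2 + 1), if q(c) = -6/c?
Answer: 193/112 ≈ 1.7232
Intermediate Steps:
(386/(-192))*q(3*2 + 1) = (386/(-192))*(-6/(3*2 + 1)) = (386*(-1/192))*(-6/(6 + 1)) = -(-193)/(16*7) = -193/96*(-6/7) = 193/112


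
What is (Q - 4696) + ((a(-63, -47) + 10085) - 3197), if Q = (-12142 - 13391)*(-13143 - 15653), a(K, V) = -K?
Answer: 735250523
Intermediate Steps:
Q = 735248268 (Q = -25533*(-28796) = 735248268)
(Q - 4696) + ((a(-63, -47) + 10085) - 3197) = (735248268 - 4696) + ((-1*(-63) + 10085) - 3197) = 735243572 + ((63 + 10085) - 3197) = 735243572 + (10148 - 3197) = 735243572 + 6951 = 735250523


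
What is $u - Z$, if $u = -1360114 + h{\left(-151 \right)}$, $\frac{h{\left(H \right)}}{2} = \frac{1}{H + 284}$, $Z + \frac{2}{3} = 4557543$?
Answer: $- \frac{2361144871}{399} \approx -5.9177 \cdot 10^{6}$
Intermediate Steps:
$Z = \frac{13672627}{3}$ ($Z = - \frac{2}{3} + 4557543 = \frac{13672627}{3} \approx 4.5575 \cdot 10^{6}$)
$h{\left(H \right)} = \frac{2}{284 + H}$ ($h{\left(H \right)} = \frac{2}{H + 284} = \frac{2}{284 + H}$)
$u = - \frac{180895160}{133}$ ($u = -1360114 + \frac{2}{284 - 151} = -1360114 + \frac{2}{133} = - \frac{180895160}{133} \approx -1.3601 \cdot 10^{6}$)
$u - Z = - \frac{180895160}{133} - \frac{13672627}{3} = - \frac{2361144871}{399}$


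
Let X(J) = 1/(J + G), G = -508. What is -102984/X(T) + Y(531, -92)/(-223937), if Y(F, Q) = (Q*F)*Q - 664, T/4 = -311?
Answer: 5772070482328/31991 ≈ 1.8043e+8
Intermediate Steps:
T = -1244 (T = 4*(-311) = -1244)
Y(F, Q) = -664 + F*Q**2 (Y(F, Q) = (F*Q)*Q - 664 = F*Q**2 - 664 = -664 + F*Q**2)
X(J) = 1/(-508 + J) (X(J) = 1/(J - 508) = 1/(-508 + J))
-102984/X(T) + Y(531, -92)/(-223937) = -102984/(1/(-508 - 1244)) + (-664 + 531*(-92)**2)/(-223937) = -102984/(1/(-1752)) + (-664 + 531*8464)*(-1/223937) = -102984/(-1/1752) + (-664 + 4494384)*(-1/223937) = -102984*(-1752) + 4493720*(-1/223937) = 180427968 - 641960/31991 = 5772070482328/31991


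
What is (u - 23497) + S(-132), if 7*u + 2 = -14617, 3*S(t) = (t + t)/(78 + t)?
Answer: -4835338/189 ≈ -25584.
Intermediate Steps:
S(t) = 2*t/(3*(78 + t)) (S(t) = ((t + t)/(78 + t))/3 = ((2*t)/(78 + t))/3 = (2*t/(78 + t))/3 = 2*t/(3*(78 + t)))
u = -14619/7 (u = -2/7 + (1/7)*(-14617) = -2/7 - 14617/7 = -14619/7 ≈ -2088.4)
(u - 23497) + S(-132) = (-14619/7 - 23497) + (2/3)*(-132)/(78 - 132) = -179098/7 + (2/3)*(-132)/(-54) = -179098/7 + (2/3)*(-132)*(-1/54) = -179098/7 + 44/27 = -4835338/189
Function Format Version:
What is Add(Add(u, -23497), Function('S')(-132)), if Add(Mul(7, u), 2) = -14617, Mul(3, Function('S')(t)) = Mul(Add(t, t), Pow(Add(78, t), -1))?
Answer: Rational(-4835338, 189) ≈ -25584.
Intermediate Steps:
Function('S')(t) = Mul(Rational(2, 3), t, Pow(Add(78, t), -1)) (Function('S')(t) = Mul(Rational(1, 3), Mul(Add(t, t), Pow(Add(78, t), -1))) = Mul(Rational(1, 3), Mul(Mul(2, t), Pow(Add(78, t), -1))) = Mul(Rational(1, 3), Mul(2, t, Pow(Add(78, t), -1))) = Mul(Rational(2, 3), t, Pow(Add(78, t), -1)))
u = Rational(-14619, 7) (u = Add(Rational(-2, 7), Mul(Rational(1, 7), -14617)) = Add(Rational(-2, 7), Rational(-14617, 7)) = Rational(-14619, 7) ≈ -2088.4)
Add(Add(u, -23497), Function('S')(-132)) = Add(Add(Rational(-14619, 7), -23497), Mul(Rational(2, 3), -132, Pow(Add(78, -132), -1))) = Add(Rational(-179098, 7), Mul(Rational(2, 3), -132, Pow(-54, -1))) = Add(Rational(-179098, 7), Mul(Rational(2, 3), -132, Rational(-1, 54))) = Add(Rational(-179098, 7), Rational(44, 27)) = Rational(-4835338, 189)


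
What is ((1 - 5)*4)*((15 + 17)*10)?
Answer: -5120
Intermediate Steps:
((1 - 5)*4)*((15 + 17)*10) = (-4*4)*(32*10) = -16*320 = -5120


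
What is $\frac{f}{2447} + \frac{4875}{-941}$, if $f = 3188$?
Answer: $- \frac{8929217}{2302627} \approx -3.8778$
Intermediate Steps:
$\frac{f}{2447} + \frac{4875}{-941} = \frac{3188}{2447} + \frac{4875}{-941} = 3188 \cdot \frac{1}{2447} + 4875 \left(- \frac{1}{941}\right) = \frac{3188}{2447} - \frac{4875}{941} = - \frac{8929217}{2302627}$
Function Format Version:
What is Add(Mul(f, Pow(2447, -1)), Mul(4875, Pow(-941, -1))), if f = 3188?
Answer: Rational(-8929217, 2302627) ≈ -3.8778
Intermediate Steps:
Add(Mul(f, Pow(2447, -1)), Mul(4875, Pow(-941, -1))) = Add(Mul(3188, Pow(2447, -1)), Mul(4875, Pow(-941, -1))) = Add(Mul(3188, Rational(1, 2447)), Mul(4875, Rational(-1, 941))) = Add(Rational(3188, 2447), Rational(-4875, 941)) = Rational(-8929217, 2302627)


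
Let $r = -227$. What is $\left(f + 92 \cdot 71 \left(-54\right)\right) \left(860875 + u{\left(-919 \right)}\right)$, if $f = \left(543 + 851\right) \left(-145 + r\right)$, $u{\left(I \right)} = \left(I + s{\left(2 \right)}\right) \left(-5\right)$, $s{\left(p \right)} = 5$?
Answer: $-754058766720$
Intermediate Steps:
$u{\left(I \right)} = -25 - 5 I$ ($u{\left(I \right)} = \left(I + 5\right) \left(-5\right) = \left(5 + I\right) \left(-5\right) = -25 - 5 I$)
$f = -518568$ ($f = \left(543 + 851\right) \left(-145 - 227\right) = 1394 \left(-372\right) = -518568$)
$\left(f + 92 \cdot 71 \left(-54\right)\right) \left(860875 + u{\left(-919 \right)}\right) = \left(-518568 + 92 \cdot 71 \left(-54\right)\right) \left(860875 - -4570\right) = \left(-518568 + 6532 \left(-54\right)\right) \left(860875 + \left(-25 + 4595\right)\right) = \left(-518568 - 352728\right) \left(860875 + 4570\right) = \left(-871296\right) 865445 = -754058766720$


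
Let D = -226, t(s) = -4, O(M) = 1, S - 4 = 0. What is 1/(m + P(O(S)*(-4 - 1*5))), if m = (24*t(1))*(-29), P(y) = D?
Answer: 1/2558 ≈ 0.00039093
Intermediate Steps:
S = 4 (S = 4 + 0 = 4)
P(y) = -226
m = 2784 (m = (24*(-4))*(-29) = -96*(-29) = 2784)
1/(m + P(O(S)*(-4 - 1*5))) = 1/(2784 - 226) = 1/2558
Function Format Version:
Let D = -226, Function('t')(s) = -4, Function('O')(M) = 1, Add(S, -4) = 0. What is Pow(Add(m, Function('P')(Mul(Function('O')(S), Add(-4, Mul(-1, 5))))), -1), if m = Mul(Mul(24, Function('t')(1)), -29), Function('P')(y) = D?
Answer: Rational(1, 2558) ≈ 0.00039093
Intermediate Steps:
S = 4 (S = Add(4, 0) = 4)
Function('P')(y) = -226
m = 2784 (m = Mul(Mul(24, -4), -29) = Mul(-96, -29) = 2784)
Pow(Add(m, Function('P')(Mul(Function('O')(S), Add(-4, Mul(-1, 5))))), -1) = Pow(Add(2784, -226), -1) = Pow(2558, -1) = Rational(1, 2558)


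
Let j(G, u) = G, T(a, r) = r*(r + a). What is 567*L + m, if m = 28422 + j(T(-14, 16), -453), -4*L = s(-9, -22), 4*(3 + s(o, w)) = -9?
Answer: 467171/16 ≈ 29198.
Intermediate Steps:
s(o, w) = -21/4 (s(o, w) = -3 + (¼)*(-9) = -3 - 9/4 = -21/4)
L = 21/16 (L = -¼*(-21/4) = 21/16 ≈ 1.3125)
T(a, r) = r*(a + r)
m = 28454 (m = 28422 + 16*(-14 + 16) = 28422 + 16*2 = 28422 + 32 = 28454)
567*L + m = 567*(21/16) + 28454 = 11907/16 + 28454 = 467171/16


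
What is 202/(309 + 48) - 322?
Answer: -114752/357 ≈ -321.43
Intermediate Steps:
202/(309 + 48) - 322 = 202/357 - 322 = -114752/357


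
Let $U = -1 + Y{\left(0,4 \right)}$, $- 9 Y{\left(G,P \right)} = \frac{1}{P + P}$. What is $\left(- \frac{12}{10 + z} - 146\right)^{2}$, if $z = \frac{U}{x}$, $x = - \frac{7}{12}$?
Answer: $\frac{5253640324}{243049} \approx 21616.0$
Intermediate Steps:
$Y{\left(G,P \right)} = - \frac{1}{18 P}$ ($Y{\left(G,P \right)} = - \frac{1}{9 \left(P + P\right)} = - \frac{1}{9 \cdot 2 P} = - \frac{\frac{1}{2} \frac{1}{P}}{9} = - \frac{1}{18 P}$)
$x = - \frac{7}{12}$ ($x = \left(-7\right) \frac{1}{12} = - \frac{7}{12} \approx -0.58333$)
$U = - \frac{73}{72}$ ($U = -1 - \frac{1}{18 \cdot 4} = -1 - \frac{1}{72} = - \frac{73}{72} \approx -1.0139$)
$z = \frac{73}{42}$ ($z = - \frac{73}{72 \left(- \frac{7}{12}\right)} = \left(- \frac{73}{72}\right) \left(- \frac{12}{7}\right) = \frac{73}{42} \approx 1.7381$)
$\left(- \frac{12}{10 + z} - 146\right)^{2} = \left(- \frac{12}{10 + \frac{73}{42}} - 146\right)^{2} = \left(- \frac{12}{\frac{493}{42}} - 146\right)^{2} = \left(\left(-12\right) \frac{42}{493} - 146\right)^{2} = \left(- \frac{504}{493} - 146\right)^{2} = \left(- \frac{72482}{493}\right)^{2} = \frac{5253640324}{243049}$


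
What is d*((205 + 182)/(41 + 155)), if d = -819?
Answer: -45279/28 ≈ -1617.1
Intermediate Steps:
d*((205 + 182)/(41 + 155)) = -819*(205 + 182)/(41 + 155) = -316953/196 = -819*387/196 = -45279/28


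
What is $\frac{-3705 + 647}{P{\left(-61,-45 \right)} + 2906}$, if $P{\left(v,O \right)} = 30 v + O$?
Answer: $- \frac{3058}{1031} \approx -2.9661$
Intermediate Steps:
$P{\left(v,O \right)} = O + 30 v$
$\frac{-3705 + 647}{P{\left(-61,-45 \right)} + 2906} = \frac{-3705 + 647}{\left(-45 + 30 \left(-61\right)\right) + 2906} = - \frac{3058}{\left(-45 - 1830\right) + 2906} = - \frac{3058}{-1875 + 2906} = - \frac{3058}{1031}$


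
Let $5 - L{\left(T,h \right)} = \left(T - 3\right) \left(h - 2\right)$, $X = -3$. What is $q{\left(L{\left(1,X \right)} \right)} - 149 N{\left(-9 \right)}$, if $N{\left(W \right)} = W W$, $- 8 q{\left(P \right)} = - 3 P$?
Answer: $- \frac{96567}{8} \approx -12071.0$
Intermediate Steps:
$L{\left(T,h \right)} = 5 - \left(-3 + T\right) \left(-2 + h\right)$ ($L{\left(T,h \right)} = 5 - \left(T - 3\right) \left(h - 2\right) = 5 - \left(-3 + T\right) \left(h - 2\right) = 5 - \left(-3 + T\right) \left(-2 + h\right)$)
$q{\left(P \right)} = \frac{3 P}{8}$ ($q{\left(P \right)} = - \frac{\left(-3\right) P}{8} = \frac{3 P}{8}$)
$N{\left(W \right)} = W^{2}$
$q{\left(L{\left(1,X \right)} \right)} - 149 N{\left(-9 \right)} = \frac{3 \left(-1 + 2 \cdot 1 + 3 \left(-3\right) - 1 \left(-3\right)\right)}{8} - 149 \left(-9\right)^{2} = \frac{3 \left(-1 + 2 - 9 + 3\right)}{8} - 12069 = \frac{3}{8} \left(-5\right) - 12069 = - \frac{15}{8} - 12069 = - \frac{96567}{8}$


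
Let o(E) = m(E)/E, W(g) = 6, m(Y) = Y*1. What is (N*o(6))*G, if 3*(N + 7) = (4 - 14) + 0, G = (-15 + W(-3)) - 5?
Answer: 434/3 ≈ 144.67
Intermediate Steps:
m(Y) = Y
G = -14 (G = (-15 + 6) - 5 = -9 - 5 = -14)
o(E) = 1 (o(E) = E/E = 1)
N = -31/3 (N = -7 + ((4 - 14) + 0)/3 = -7 + (-10 + 0)/3 = -7 + (⅓)*(-10) = -7 - 10/3 = -31/3 ≈ -10.333)
(N*o(6))*G = -31/3*1*(-14) = -31/3*(-14) = 434/3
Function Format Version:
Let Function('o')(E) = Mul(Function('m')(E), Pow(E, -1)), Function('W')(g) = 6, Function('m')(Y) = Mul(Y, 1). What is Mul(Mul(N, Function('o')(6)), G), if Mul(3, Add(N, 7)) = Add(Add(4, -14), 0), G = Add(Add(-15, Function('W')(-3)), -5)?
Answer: Rational(434, 3) ≈ 144.67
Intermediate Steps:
Function('m')(Y) = Y
G = -14 (G = Add(Add(-15, 6), -5) = Add(-9, -5) = -14)
Function('o')(E) = 1 (Function('o')(E) = Mul(E, Pow(E, -1)) = 1)
N = Rational(-31, 3) (N = Add(-7, Mul(Rational(1, 3), Add(Add(4, -14), 0))) = Add(-7, Mul(Rational(1, 3), Add(-10, 0))) = Add(-7, Mul(Rational(1, 3), -10)) = Add(-7, Rational(-10, 3)) = Rational(-31, 3) ≈ -10.333)
Mul(Mul(N, Function('o')(6)), G) = Mul(Mul(Rational(-31, 3), 1), -14) = Mul(Rational(-31, 3), -14) = Rational(434, 3)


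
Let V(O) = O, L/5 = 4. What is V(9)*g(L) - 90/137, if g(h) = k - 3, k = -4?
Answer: -8721/137 ≈ -63.657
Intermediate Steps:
L = 20 (L = 5*4 = 20)
g(h) = -7 (g(h) = -4 - 3 = -7)
V(9)*g(L) - 90/137 = 9*(-7) - 90/137 = -63 - 90*1/137 = -63 - 90/137 = -8721/137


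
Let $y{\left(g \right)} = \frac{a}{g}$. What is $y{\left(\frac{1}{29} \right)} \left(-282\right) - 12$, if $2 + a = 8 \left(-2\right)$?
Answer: $147192$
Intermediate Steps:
$a = -18$ ($a = -2 + 8 \left(-2\right) = -2 - 16 = -18$)
$y{\left(g \right)} = - \frac{18}{g}$
$y{\left(\frac{1}{29} \right)} \left(-282\right) - 12 = - \frac{18}{\frac{1}{29}} \left(-282\right) - 12 = - 18 \frac{1}{\frac{1}{29}} \left(-282\right) - 12 = \left(-18\right) 29 \left(-282\right) - 12 = \left(-522\right) \left(-282\right) - 12 = 147204 - 12 = 147192$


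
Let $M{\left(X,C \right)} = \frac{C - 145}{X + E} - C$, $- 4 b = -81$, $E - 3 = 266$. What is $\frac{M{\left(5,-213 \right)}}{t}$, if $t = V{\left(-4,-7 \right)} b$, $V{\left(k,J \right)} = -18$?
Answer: $- \frac{58004}{99873} \approx -0.58078$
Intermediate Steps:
$E = 269$ ($E = 3 + 266 = 269$)
$b = \frac{81}{4}$ ($b = \left(- \frac{1}{4}\right) \left(-81\right) = \frac{81}{4} \approx 20.25$)
$t = - \frac{729}{2}$ ($t = \left(-18\right) \frac{81}{4} = - \frac{729}{2} \approx -364.5$)
$M{\left(X,C \right)} = - C + \frac{-145 + C}{269 + X}$ ($M{\left(X,C \right)} = \frac{C - 145}{X + 269} - C = \frac{-145 + C}{269 + X} - C = - C + \frac{-145 + C}{269 + X}$)
$\frac{M{\left(5,-213 \right)}}{t} = \frac{\frac{1}{269 + 5} \left(-145 - -57084 - \left(-213\right) 5\right)}{- \frac{729}{2}} = \frac{-145 + 57084 + 1065}{274} \left(- \frac{2}{729}\right) = \frac{1}{274} \cdot 58004 \left(- \frac{2}{729}\right) = \frac{29002}{137} \left(- \frac{2}{729}\right) = - \frac{58004}{99873}$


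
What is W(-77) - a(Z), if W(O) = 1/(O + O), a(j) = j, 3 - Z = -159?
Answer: -24949/154 ≈ -162.01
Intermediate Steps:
Z = 162 (Z = 3 - 1*(-159) = 3 + 159 = 162)
W(O) = 1/(2*O)
W(-77) - a(Z) = (1/2)/(-77) - 1*162 = (1/2)*(-1/77) - 162 = -1/154 - 162 = -24949/154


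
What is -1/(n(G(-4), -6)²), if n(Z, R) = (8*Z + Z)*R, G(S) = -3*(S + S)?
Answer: -1/1679616 ≈ -5.9537e-7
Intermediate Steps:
G(S) = -6*S
n(Z, R) = 9*R*Z (n(Z, R) = (9*Z)*R = 9*R*Z)
-1/(n(G(-4), -6)²) = -1/((9*(-6)*(-6*(-4)))²) = -1/((9*(-6)*24)²) = -1/((-1296)²) = -1/1679616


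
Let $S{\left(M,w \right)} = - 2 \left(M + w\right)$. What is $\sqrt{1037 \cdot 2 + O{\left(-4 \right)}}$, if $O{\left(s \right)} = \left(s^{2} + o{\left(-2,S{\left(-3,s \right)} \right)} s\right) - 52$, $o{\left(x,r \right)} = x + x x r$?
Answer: $\sqrt{1822} \approx 42.685$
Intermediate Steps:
$S{\left(M,w \right)} = - 2 M - 2 w$
$o{\left(x,r \right)} = x + r x^{2}$ ($o{\left(x,r \right)} = x + x^{2} r = x + r x^{2}$)
$O{\left(s \right)} = -52 + s^{2} + s \left(22 - 8 s\right)$ ($O{\left(s \right)} = \left(s^{2} + - 2 \left(1 + \left(\left(-2\right) \left(-3\right) - 2 s\right) \left(-2\right)\right) s\right) - 52 = \left(s^{2} + - 2 \left(1 + \left(6 - 2 s\right) \left(-2\right)\right) s\right) - 52 = \left(s^{2} + - 2 \left(1 + \left(-12 + 4 s\right)\right) s\right) - 52 = \left(s^{2} + - 2 \left(-11 + 4 s\right) s\right) - 52 = \left(s^{2} + \left(22 - 8 s\right) s\right) - 52 = \left(s^{2} + s \left(22 - 8 s\right)\right) - 52 = -52 + s^{2} + s \left(22 - 8 s\right)$)
$\sqrt{1037 \cdot 2 + O{\left(-4 \right)}} = \sqrt{1037 \cdot 2 - \left(140 + 112\right)} = \sqrt{2074 - 252} = \sqrt{1822}$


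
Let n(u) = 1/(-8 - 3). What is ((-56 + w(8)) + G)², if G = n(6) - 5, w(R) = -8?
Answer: 577600/121 ≈ 4773.6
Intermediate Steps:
n(u) = -1/11 (n(u) = 1/(-11) = -1/11)
G = -56/11 (G = -1/11 - 5 = -56/11 ≈ -5.0909)
((-56 + w(8)) + G)² = ((-56 - 8) - 56/11)² = (-64 - 56/11)² = (-760/11)² = 577600/121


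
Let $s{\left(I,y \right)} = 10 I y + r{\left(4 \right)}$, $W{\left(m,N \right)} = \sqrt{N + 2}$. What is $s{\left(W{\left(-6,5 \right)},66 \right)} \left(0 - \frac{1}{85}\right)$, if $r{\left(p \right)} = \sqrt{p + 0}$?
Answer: $- \frac{2}{85} - \frac{132 \sqrt{7}}{17} \approx -20.567$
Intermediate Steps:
$W{\left(m,N \right)} = \sqrt{2 + N}$
$r{\left(p \right)} = \sqrt{p}$
$s{\left(I,y \right)} = 2 + 10 I y$ ($s{\left(I,y \right)} = 10 I y + \sqrt{4} = 10 I y + 2 = 2 + 10 I y$)
$s{\left(W{\left(-6,5 \right)},66 \right)} \left(0 - \frac{1}{85}\right) = \left(2 + 10 \sqrt{2 + 5} \cdot 66\right) \left(0 - \frac{1}{85}\right) = \left(2 + 10 \sqrt{7} \cdot 66\right) \left(0 - \frac{1}{85}\right) = \left(2 + 660 \sqrt{7}\right) \left(0 - \frac{1}{85}\right) = \left(2 + 660 \sqrt{7}\right) \left(- \frac{1}{85}\right) = - \frac{2}{85} - \frac{132 \sqrt{7}}{17}$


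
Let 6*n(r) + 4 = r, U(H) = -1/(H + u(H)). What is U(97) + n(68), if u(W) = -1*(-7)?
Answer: 3325/312 ≈ 10.657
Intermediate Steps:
u(W) = 7
U(H) = -1/(7 + H) (U(H) = -1/(H + 7) = -1/(7 + H))
n(r) = -⅔ + r/6
U(97) + n(68) = -1/(7 + 97) + (-⅔ + (⅙)*68) = -1/104 + (-⅔ + 34/3) = -1*1/104 + 32/3 = -1/104 + 32/3 = 3325/312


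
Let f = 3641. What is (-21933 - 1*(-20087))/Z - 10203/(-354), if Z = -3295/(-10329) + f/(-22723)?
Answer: -490372821020/42280757 ≈ -11598.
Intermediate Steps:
Z = 37264396/234705867 (Z = -3295/(-10329) + 3641/(-22723) = -3295*(-1/10329) + 3641*(-1/22723) = 3295/10329 - 3641/22723 = 37264396/234705867 ≈ 0.15877)
(-21933 - 1*(-20087))/Z - 10203/(-354) = (-21933 - 1*(-20087))/(37264396/234705867) - 10203/(-354) = (-21933 + 20087)*(234705867/37264396) - 10203*(-1/354) = -1846*234705867/37264396 + 3401/118 = -16664116557/1433246 + 3401/118 = -490372821020/42280757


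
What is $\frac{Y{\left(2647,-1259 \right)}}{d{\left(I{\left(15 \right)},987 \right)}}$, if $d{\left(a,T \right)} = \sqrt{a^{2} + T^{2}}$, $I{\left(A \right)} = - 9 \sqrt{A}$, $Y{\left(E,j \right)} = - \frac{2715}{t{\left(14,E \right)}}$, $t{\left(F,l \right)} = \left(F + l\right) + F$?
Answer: $- \frac{181 \sqrt{27094}}{28990580} \approx -0.0010277$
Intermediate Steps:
$t{\left(F,l \right)} = l + 2 F$
$Y{\left(E,j \right)} = - \frac{2715}{28 + E}$ ($Y{\left(E,j \right)} = - \frac{2715}{E + 2 \cdot 14} = - \frac{2715}{E + 28} = - \frac{2715}{28 + E}$)
$d{\left(a,T \right)} = \sqrt{T^{2} + a^{2}}$
$\frac{Y{\left(2647,-1259 \right)}}{d{\left(I{\left(15 \right)},987 \right)}} = \frac{\left(-2715\right) \frac{1}{28 + 2647}}{\sqrt{987^{2} + \left(- 9 \sqrt{15}\right)^{2}}} = \frac{\left(-2715\right) \frac{1}{2675}}{\sqrt{974169 + 1215}} = \frac{\left(-2715\right) \frac{1}{2675}}{\sqrt{975384}} = - \frac{543}{535 \cdot 6 \sqrt{27094}} = - \frac{543 \frac{\sqrt{27094}}{162564}}{535} = - \frac{181 \sqrt{27094}}{28990580}$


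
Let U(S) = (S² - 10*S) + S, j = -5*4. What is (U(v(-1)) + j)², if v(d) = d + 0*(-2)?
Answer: 100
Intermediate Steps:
v(d) = d (v(d) = d + 0 = d)
j = -20
U(S) = S² - 9*S
(U(v(-1)) + j)² = (-(-9 - 1) - 20)² = (-1*(-10) - 20)² = (10 - 20)² = (-10)² = 100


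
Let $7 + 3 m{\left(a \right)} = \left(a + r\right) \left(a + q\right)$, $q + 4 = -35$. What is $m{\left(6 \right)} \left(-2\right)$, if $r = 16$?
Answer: $\frac{1466}{3} \approx 488.67$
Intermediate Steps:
$q = -39$ ($q = -4 - 35 = -39$)
$m{\left(a \right)} = - \frac{7}{3} + \frac{\left(-39 + a\right) \left(16 + a\right)}{3}$ ($m{\left(a \right)} = - \frac{7}{3} + \frac{\left(a + 16\right) \left(a - 39\right)}{3} = - \frac{7}{3} + \frac{\left(16 + a\right) \left(-39 + a\right)}{3} = - \frac{7}{3} + \frac{\left(-39 + a\right) \left(16 + a\right)}{3}$)
$m{\left(6 \right)} \left(-2\right) = \left(- \frac{631}{3} - 46 + \frac{6^{2}}{3}\right) \left(-2\right) = \left(- \frac{631}{3} - 46 + \frac{1}{3} \cdot 36\right) \left(-2\right) = \left(- \frac{631}{3} - 46 + 12\right) \left(-2\right) = \left(- \frac{733}{3}\right) \left(-2\right) = \frac{1466}{3}$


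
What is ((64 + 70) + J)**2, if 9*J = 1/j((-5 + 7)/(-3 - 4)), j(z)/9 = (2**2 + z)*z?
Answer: 318501080881/17740944 ≈ 17953.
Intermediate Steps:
j(z) = 9*z*(4 + z) (j(z) = 9*((2**2 + z)*z) = 9*((4 + z)*z) = 9*(z*(4 + z)) = 9*z*(4 + z))
J = -49/4212 (J = 1/(9*((9*((-5 + 7)/(-3 - 4))*(4 + (-5 + 7)/(-3 - 4))))) = 1/(9*((9*(2/(-7))*(4 + 2/(-7))))) = 1/(9*((9*(2*(-1/7))*(4 + 2*(-1/7))))) = 1/(9*((9*(-2/7)*(4 - 2/7)))) = 1/(9*((9*(-2/7)*(26/7)))) = 1/(9*(-468/49)) = (1/9)*(-49/468) = -49/4212 ≈ -0.011633)
((64 + 70) + J)**2 = ((64 + 70) - 49/4212)**2 = (134 - 49/4212)**2 = (564359/4212)**2 = 318501080881/17740944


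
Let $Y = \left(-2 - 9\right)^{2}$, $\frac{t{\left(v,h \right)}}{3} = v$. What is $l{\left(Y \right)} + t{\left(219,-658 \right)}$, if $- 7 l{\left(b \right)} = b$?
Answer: $\frac{4478}{7} \approx 639.71$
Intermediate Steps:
$t{\left(v,h \right)} = 3 v$
$Y = 121$ ($Y = \left(-11\right)^{2} = 121$)
$l{\left(b \right)} = - \frac{b}{7}$
$l{\left(Y \right)} + t{\left(219,-658 \right)} = \left(- \frac{1}{7}\right) 121 + 3 \cdot 219 = - \frac{121}{7} + 657 = \frac{4478}{7}$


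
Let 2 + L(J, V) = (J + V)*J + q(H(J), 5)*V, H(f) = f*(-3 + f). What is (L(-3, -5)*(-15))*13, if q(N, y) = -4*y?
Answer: -23790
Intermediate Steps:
L(J, V) = -2 - 20*V + J*(J + V) (L(J, V) = -2 + ((J + V)*J + (-4*5)*V) = -2 + (J*(J + V) - 20*V) = -2 + (-20*V + J*(J + V)) = -2 - 20*V + J*(J + V))
(L(-3, -5)*(-15))*13 = ((-2 + (-3)² - 20*(-5) - 3*(-5))*(-15))*13 = ((-2 + 9 + 100 + 15)*(-15))*13 = (122*(-15))*13 = -1830*13 = -23790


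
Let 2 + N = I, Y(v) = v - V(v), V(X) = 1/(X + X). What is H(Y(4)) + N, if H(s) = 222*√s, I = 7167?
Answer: 7165 + 111*√62/2 ≈ 7602.0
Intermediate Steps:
V(X) = 1/(2*X)
Y(v) = v - 1/(2*v)
N = 7165 (N = -2 + 7167 = 7165)
H(Y(4)) + N = 222*√(4 - ½/4) + 7165 = 222*√(4 - ½*¼) + 7165 = 222*√(4 - ⅛) + 7165 = 222*√(31/8) + 7165 = 222*(√62/4) + 7165 = 111*√62/2 + 7165 = 7165 + 111*√62/2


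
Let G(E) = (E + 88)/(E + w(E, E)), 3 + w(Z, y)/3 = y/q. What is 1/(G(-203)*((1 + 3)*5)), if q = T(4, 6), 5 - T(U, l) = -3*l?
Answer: 1097/10580 ≈ 0.10369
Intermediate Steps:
T(U, l) = 5 + 3*l (T(U, l) = 5 - (-3)*l = 5 + 3*l)
q = 23 (q = 5 + 3*6 = 5 + 18 = 23)
w(Z, y) = -9 + 3*y/23 (w(Z, y) = -9 + 3*(y/23) = -9 + 3*y/23)
G(E) = (88 + E)/(-9 + 26*E/23) (G(E) = (E + 88)/(E + (-9 + 3*E/23)) = (88 + E)/(-9 + 26*E/23))
1/(G(-203)*((1 + 3)*5)) = 1/((23*(88 - 203)/(-207 + 26*(-203)))*((1 + 3)*5)) = 1/((23*(-115)/(-207 - 5278))*(4*5)) = 1/((23*(-115)/(-5485))*20) = 1/((23*(-1/5485)*(-115))*20) = 1/((529/1097)*20) = 1/(10580/1097) = 1097/10580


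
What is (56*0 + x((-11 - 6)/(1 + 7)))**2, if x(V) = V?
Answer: 289/64 ≈ 4.5156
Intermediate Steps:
(56*0 + x((-11 - 6)/(1 + 7)))**2 = (56*0 + (-11 - 6)/(1 + 7))**2 = (0 - 17/8)**2 = (-17/8)**2 = 289/64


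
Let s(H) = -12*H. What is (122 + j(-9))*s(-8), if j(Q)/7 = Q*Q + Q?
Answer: 60096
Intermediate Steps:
j(Q) = 7*Q + 7*Q² (j(Q) = 7*(Q*Q + Q) = 7*(Q² + Q) = 7*(Q + Q²) = 7*Q + 7*Q²)
(122 + j(-9))*s(-8) = (122 + 7*(-9)*(1 - 9))*(-12*(-8)) = (122 + 7*(-9)*(-8))*96 = (122 + 504)*96 = 626*96 = 60096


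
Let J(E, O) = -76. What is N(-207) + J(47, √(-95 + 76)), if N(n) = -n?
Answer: 131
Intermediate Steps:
N(-207) + J(47, √(-95 + 76)) = -1*(-207) - 76 = 207 - 76 = 131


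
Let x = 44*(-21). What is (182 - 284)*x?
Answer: 94248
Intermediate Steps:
x = -924
(182 - 284)*x = (182 - 284)*(-924) = -102*(-924) = 94248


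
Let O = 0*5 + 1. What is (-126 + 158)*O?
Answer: 32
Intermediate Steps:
O = 1 (O = 0 + 1 = 1)
(-126 + 158)*O = (-126 + 158)*1 = 32*1 = 32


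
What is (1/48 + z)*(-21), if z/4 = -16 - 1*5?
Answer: 28217/16 ≈ 1763.6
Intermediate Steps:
z = -84 (z = 4*(-16 - 1*5) = 4*(-16 - 5) = 4*(-21) = -84)
(1/48 + z)*(-21) = (1/48 - 84)*(-21) = -4031/48*(-21) = 28217/16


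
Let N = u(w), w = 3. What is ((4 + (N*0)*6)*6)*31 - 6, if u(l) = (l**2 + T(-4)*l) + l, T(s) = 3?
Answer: 738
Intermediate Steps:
u(l) = l**2 + 4*l (u(l) = (l**2 + 3*l) + l = l**2 + 4*l)
N = 21 (N = 3*(4 + 3) = 3*7 = 21)
((4 + (N*0)*6)*6)*31 - 6 = ((4 + (21*0)*6)*6)*31 - 6 = ((4 + 0*6)*6)*31 - 6 = ((4 + 0)*6)*31 - 6 = (4*6)*31 - 6 = 24*31 - 6 = 744 - 6 = 738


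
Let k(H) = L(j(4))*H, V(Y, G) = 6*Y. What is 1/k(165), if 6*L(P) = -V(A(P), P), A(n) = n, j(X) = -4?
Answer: 1/660 ≈ 0.0015152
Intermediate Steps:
L(P) = -P (L(P) = (-6*P)/6 = -P)
k(H) = 4*H (k(H) = (-1*(-4))*H = 4*H)
1/k(165) = 1/(4*165) = 1/660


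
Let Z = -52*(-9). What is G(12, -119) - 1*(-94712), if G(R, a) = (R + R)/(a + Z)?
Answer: 33054512/349 ≈ 94712.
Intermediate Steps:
Z = 468
G(R, a) = 2*R/(468 + a) (G(R, a) = (R + R)/(a + 468) = (2*R)/(468 + a) = 2*R/(468 + a))
G(12, -119) - 1*(-94712) = 2*12/(468 - 119) - 1*(-94712) = 2*12/349 + 94712 = 2*12*(1/349) + 94712 = 24/349 + 94712 = 33054512/349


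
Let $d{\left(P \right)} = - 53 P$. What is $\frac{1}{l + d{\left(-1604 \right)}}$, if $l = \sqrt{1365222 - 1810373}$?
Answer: $\frac{85012}{7227485295} - \frac{i \sqrt{445151}}{7227485295} \approx 1.1762 \cdot 10^{-5} - 9.2314 \cdot 10^{-8} i$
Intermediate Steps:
$l = i \sqrt{445151}$ ($l = \sqrt{-445151} = i \sqrt{445151} \approx 667.2 i$)
$\frac{1}{l + d{\left(-1604 \right)}} = \frac{1}{i \sqrt{445151} - -85012} = \frac{1}{i \sqrt{445151} + 85012} = \frac{1}{85012 + i \sqrt{445151}}$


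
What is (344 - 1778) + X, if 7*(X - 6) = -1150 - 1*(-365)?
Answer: -10781/7 ≈ -1540.1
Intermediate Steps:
X = -743/7 (X = 6 + (-1150 - 1*(-365))/7 = 6 + (-1150 + 365)/7 = 6 + (1/7)*(-785) = 6 - 785/7 = -743/7 ≈ -106.14)
(344 - 1778) + X = (344 - 1778) - 743/7 = -1434 - 743/7 = -10781/7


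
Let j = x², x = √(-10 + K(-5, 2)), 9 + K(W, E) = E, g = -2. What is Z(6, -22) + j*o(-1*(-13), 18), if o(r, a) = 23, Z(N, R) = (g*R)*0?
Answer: -391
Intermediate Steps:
K(W, E) = -9 + E
Z(N, R) = 0 (Z(N, R) = -2*R*0 = 0)
x = I*√17 (x = √(-10 + (-9 + 2)) = √(-10 - 7) = √(-17) = I*√17 ≈ 4.1231*I)
j = -17 (j = (I*√17)² = -17)
Z(6, -22) + j*o(-1*(-13), 18) = 0 - 17*23 = 0 - 391 = -391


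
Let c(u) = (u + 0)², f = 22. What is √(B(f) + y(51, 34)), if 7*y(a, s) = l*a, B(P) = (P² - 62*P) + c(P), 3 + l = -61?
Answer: 2*I*√10563/7 ≈ 29.365*I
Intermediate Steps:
l = -64 (l = -3 - 61 = -64)
c(u) = u²
B(P) = -62*P + 2*P² (B(P) = (P² - 62*P) + P² = -62*P + 2*P²)
y(a, s) = -64*a/7 (y(a, s) = (-64*a)/7 = -64*a/7)
√(B(f) + y(51, 34)) = √(2*22*(-31 + 22) - 64/7*51) = √(2*22*(-9) - 3264/7) = √(-396 - 3264/7) = √(-6036/7) = 2*I*√10563/7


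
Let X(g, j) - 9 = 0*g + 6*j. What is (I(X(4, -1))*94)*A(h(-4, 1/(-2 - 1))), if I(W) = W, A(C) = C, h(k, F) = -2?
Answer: -564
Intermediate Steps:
X(g, j) = 9 + 6*j (X(g, j) = 9 + (0*g + 6*j) = 9 + (0 + 6*j) = 9 + 6*j)
(I(X(4, -1))*94)*A(h(-4, 1/(-2 - 1))) = ((9 + 6*(-1))*94)*(-2) = ((9 - 6)*94)*(-2) = (3*94)*(-2) = 282*(-2) = -564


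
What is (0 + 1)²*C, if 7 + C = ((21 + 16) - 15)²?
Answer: 477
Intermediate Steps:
C = 477 (C = -7 + ((21 + 16) - 15)² = -7 + (37 - 15)² = -7 + 22² = -7 + 484 = 477)
(0 + 1)²*C = (0 + 1)²*477 = 1²*477 = 1*477 = 477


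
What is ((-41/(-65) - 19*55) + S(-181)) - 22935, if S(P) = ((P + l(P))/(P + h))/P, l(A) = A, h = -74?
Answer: -15898327/663 ≈ -23979.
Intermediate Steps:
S(P) = 2/(-74 + P) (S(P) = ((P + P)/(P - 74))/P = ((2*P)/(-74 + P))/P = (2*P/(-74 + P))/P = 2/(-74 + P))
((-41/(-65) - 19*55) + S(-181)) - 22935 = ((-41/(-65) - 19*55) + 2/(-74 - 181)) - 22935 = ((-41*(-1/65) - 1045) + 2/(-255)) - 22935 = ((41/65 - 1045) + 2*(-1/255)) - 22935 = (-67884/65 - 2/255) - 22935 = -692422/663 - 22935 = -15898327/663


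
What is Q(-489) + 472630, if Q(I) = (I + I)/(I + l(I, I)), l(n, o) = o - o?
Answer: 472632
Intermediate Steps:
l(n, o) = 0
Q(I) = 2 (Q(I) = (I + I)/(I + 0) = (2*I)/I = 2)
Q(-489) + 472630 = 2 + 472630 = 472632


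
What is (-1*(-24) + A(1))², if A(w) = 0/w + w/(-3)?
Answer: 5041/9 ≈ 560.11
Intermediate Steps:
A(w) = -w/3 (A(w) = 0 + w*(-⅓) = 0 - w/3 = -w/3)
(-1*(-24) + A(1))² = (-1*(-24) - ⅓*1)² = (24 - ⅓)² = (71/3)² = 5041/9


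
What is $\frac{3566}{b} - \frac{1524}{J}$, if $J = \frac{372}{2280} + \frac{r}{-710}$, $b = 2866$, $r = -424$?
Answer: $- \frac{9814138283}{4899427} \approx -2003.1$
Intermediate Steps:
$J = \frac{10257}{13490}$ ($J = \frac{372}{2280} - \frac{424}{-710} = 372 \cdot \frac{1}{2280} - - \frac{212}{355} = \frac{31}{190} + \frac{212}{355} = \frac{10257}{13490} \approx 0.76034$)
$\frac{3566}{b} - \frac{1524}{J} = \frac{3566}{2866} - \frac{1524}{\frac{10257}{13490}} = 3566 \cdot \frac{1}{2866} - \frac{6852920}{3419} = \frac{1783}{1433} - \frac{6852920}{3419} = - \frac{9814138283}{4899427}$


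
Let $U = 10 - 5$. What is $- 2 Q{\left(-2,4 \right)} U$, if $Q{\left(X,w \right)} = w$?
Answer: $-40$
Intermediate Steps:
$U = 5$
$- 2 Q{\left(-2,4 \right)} U = \left(-2\right) 4 \cdot 5 = \left(-8\right) 5 = -40$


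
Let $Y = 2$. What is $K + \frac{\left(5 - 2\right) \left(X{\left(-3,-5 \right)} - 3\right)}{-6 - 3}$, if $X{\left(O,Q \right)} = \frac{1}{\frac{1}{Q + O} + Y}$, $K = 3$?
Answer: $\frac{172}{45} \approx 3.8222$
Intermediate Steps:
$X{\left(O,Q \right)} = \frac{1}{2 + \frac{1}{O + Q}}$ ($X{\left(O,Q \right)} = \frac{1}{\frac{1}{Q + O} + 2} = \frac{1}{\frac{1}{O + Q} + 2} = \frac{1}{2 + \frac{1}{O + Q}}$)
$K + \frac{\left(5 - 2\right) \left(X{\left(-3,-5 \right)} - 3\right)}{-6 - 3} = 3 + \frac{\left(5 - 2\right) \left(\frac{-3 - 5}{1 + 2 \left(-3\right) + 2 \left(-5\right)} - 3\right)}{-6 - 3} = 3 + \frac{3 \left(\frac{1}{1 - 6 - 10} \left(-8\right) - 3\right)}{-9} = 3 + 3 \left(\frac{1}{-15} \left(-8\right) - 3\right) \left(- \frac{1}{9}\right) = 3 + 3 \left(\left(- \frac{1}{15}\right) \left(-8\right) - 3\right) \left(- \frac{1}{9}\right) = 3 + 3 \left(\frac{8}{15} - 3\right) \left(- \frac{1}{9}\right) = 3 + 3 \left(- \frac{37}{15}\right) \left(- \frac{1}{9}\right) = 3 - - \frac{37}{45} = 3 + \frac{37}{45} = \frac{172}{45}$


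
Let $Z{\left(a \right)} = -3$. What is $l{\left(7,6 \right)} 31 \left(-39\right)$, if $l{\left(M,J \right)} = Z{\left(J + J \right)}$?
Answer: $3627$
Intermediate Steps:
$l{\left(M,J \right)} = -3$
$l{\left(7,6 \right)} 31 \left(-39\right) = \left(-3\right) 31 \left(-39\right) = \left(-93\right) \left(-39\right) = 3627$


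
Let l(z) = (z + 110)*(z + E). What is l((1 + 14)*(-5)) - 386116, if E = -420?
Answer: -403441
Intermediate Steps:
l(z) = (-420 + z)*(110 + z) (l(z) = (z + 110)*(z - 420) = (110 + z)*(-420 + z) = (-420 + z)*(110 + z))
l((1 + 14)*(-5)) - 386116 = (-46200 + ((1 + 14)*(-5))**2 - 310*(1 + 14)*(-5)) - 386116 = (-46200 + (15*(-5))**2 - 4650*(-5)) - 386116 = (-46200 + (-75)**2 - 310*(-75)) - 386116 = (-46200 + 5625 + 23250) - 386116 = -17325 - 386116 = -403441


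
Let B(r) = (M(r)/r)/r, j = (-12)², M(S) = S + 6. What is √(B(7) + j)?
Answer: √7069/7 ≈ 12.011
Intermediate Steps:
M(S) = 6 + S
j = 144
B(r) = (6 + r)/r² (B(r) = ((6 + r)/r)/r = (6 + r)/r²)
√(B(7) + j) = √((6 + 7)/7² + 144) = √((1/49)*13 + 144) = √(13/49 + 144) = √(7069/49) = √7069/7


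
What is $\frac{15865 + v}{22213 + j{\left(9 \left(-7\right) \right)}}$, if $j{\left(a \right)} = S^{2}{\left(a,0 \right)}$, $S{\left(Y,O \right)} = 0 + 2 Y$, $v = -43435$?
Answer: $- \frac{27570}{38089} \approx -0.72383$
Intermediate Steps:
$S{\left(Y,O \right)} = 2 Y$
$j{\left(a \right)} = 4 a^{2}$ ($j{\left(a \right)} = \left(2 a\right)^{2} = 4 a^{2}$)
$\frac{15865 + v}{22213 + j{\left(9 \left(-7\right) \right)}} = \frac{15865 - 43435}{22213 + 4 \left(9 \left(-7\right)\right)^{2}} = - \frac{27570}{22213 + 4 \left(-63\right)^{2}} = - \frac{27570}{22213 + 4 \cdot 3969} = - \frac{27570}{22213 + 15876} = - \frac{27570}{38089}$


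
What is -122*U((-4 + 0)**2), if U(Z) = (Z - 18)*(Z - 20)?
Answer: -976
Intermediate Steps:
U(Z) = (-20 + Z)*(-18 + Z) (U(Z) = (-18 + Z)*(-20 + Z) = (-20 + Z)*(-18 + Z))
-122*U((-4 + 0)**2) = -122*(360 + ((-4 + 0)**2)**2 - 38*(-4 + 0)**2) = -122*(360 + ((-4)**2)**2 - 38*(-4)**2) = -122*(360 + 16**2 - 38*16) = -122*(360 + 256 - 608) = -122*8 = -976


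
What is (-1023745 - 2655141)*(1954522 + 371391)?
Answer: -8556768772918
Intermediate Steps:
(-1023745 - 2655141)*(1954522 + 371391) = -3678886*2325913 = -8556768772918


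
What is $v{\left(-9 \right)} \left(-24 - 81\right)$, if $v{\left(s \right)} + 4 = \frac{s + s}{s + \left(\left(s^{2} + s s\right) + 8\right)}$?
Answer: $\frac{9930}{23} \approx 431.74$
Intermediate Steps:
$v{\left(s \right)} = -4 + \frac{2 s}{8 + s + 2 s^{2}}$ ($v{\left(s \right)} = -4 + \frac{s + s}{s + \left(\left(s^{2} + s s\right) + 8\right)} = -4 + \frac{2 s}{s + \left(\left(s^{2} + s^{2}\right) + 8\right)} = -4 + \frac{2 s}{s + \left(2 s^{2} + 8\right)} = -4 + \frac{2 s}{s + \left(8 + 2 s^{2}\right)} = -4 + \frac{2 s}{8 + s + 2 s^{2}}$)
$v{\left(-9 \right)} \left(-24 - 81\right) = \frac{2 \left(-16 - -9 - 4 \left(-9\right)^{2}\right)}{8 - 9 + 2 \left(-9\right)^{2}} \left(-24 - 81\right) = \frac{2 \left(-16 + 9 - 324\right)}{8 - 9 + 2 \cdot 81} \left(-105\right) = \frac{2 \left(-16 + 9 - 324\right)}{8 - 9 + 162} \left(-105\right) = 2 \cdot \frac{1}{161} \left(-331\right) \left(-105\right) = \left(- \frac{662}{161}\right) \left(-105\right) = \frac{9930}{23}$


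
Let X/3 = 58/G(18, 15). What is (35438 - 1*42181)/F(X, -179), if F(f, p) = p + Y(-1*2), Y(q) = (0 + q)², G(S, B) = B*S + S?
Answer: 6743/175 ≈ 38.531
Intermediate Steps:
G(S, B) = S + B*S
Y(q) = q²
X = 29/48 (X = 3*(58/((18*(1 + 15)))) = 3*(58/((18*16))) = 3*(58/288) = 3*(58*(1/288)) = 3*(29/144) = 29/48 ≈ 0.60417)
F(f, p) = 4 + p (F(f, p) = p + (-1*2)² = p + (-2)² = p + 4 = 4 + p)
(35438 - 1*42181)/F(X, -179) = (35438 - 1*42181)/(4 - 179) = (35438 - 42181)/(-175) = -6743*(-1/175) = 6743/175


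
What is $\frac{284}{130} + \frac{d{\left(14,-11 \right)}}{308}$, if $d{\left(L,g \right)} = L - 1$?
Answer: $\frac{44581}{20020} \approx 2.2268$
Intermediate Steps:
$d{\left(L,g \right)} = -1 + L$
$\frac{284}{130} + \frac{d{\left(14,-11 \right)}}{308} = \frac{284}{130} + \frac{-1 + 14}{308} = 284 \cdot \frac{1}{130} + 13 \cdot \frac{1}{308} = \frac{142}{65} + \frac{13}{308} = \frac{44581}{20020}$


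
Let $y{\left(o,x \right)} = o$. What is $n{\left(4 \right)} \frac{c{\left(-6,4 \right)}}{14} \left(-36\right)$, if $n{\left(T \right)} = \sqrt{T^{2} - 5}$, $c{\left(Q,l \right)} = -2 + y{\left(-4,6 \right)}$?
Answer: $\frac{108 \sqrt{11}}{7} \approx 51.171$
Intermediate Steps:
$c{\left(Q,l \right)} = -6$ ($c{\left(Q,l \right)} = -2 - 4 = -6$)
$n{\left(T \right)} = \sqrt{-5 + T^{2}}$
$n{\left(4 \right)} \frac{c{\left(-6,4 \right)}}{14} \left(-36\right) = \sqrt{-5 + 4^{2}} \left(- \frac{6}{14}\right) \left(-36\right) = \sqrt{-5 + 16} \left(\left(-6\right) \frac{1}{14}\right) \left(-36\right) = \sqrt{11} \left(- \frac{3}{7}\right) \left(-36\right) = - \frac{3 \sqrt{11}}{7} \left(-36\right) = \frac{108 \sqrt{11}}{7}$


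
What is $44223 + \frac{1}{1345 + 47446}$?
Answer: $\frac{2157684394}{48791} \approx 44223.0$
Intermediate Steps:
$44223 + \frac{1}{1345 + 47446} = 44223 + \frac{1}{48791} = \frac{2157684394}{48791}$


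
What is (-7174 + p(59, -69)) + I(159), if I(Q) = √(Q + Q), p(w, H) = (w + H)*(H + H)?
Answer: -5794 + √318 ≈ -5776.2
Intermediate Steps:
p(w, H) = 2*H*(H + w) (p(w, H) = (H + w)*(2*H) = 2*H*(H + w))
I(Q) = √2*√Q (I(Q) = √(2*Q) = √2*√Q)
(-7174 + p(59, -69)) + I(159) = (-7174 + 2*(-69)*(-69 + 59)) + √2*√159 = (-7174 + 2*(-69)*(-10)) + √318 = (-7174 + 1380) + √318 = -5794 + √318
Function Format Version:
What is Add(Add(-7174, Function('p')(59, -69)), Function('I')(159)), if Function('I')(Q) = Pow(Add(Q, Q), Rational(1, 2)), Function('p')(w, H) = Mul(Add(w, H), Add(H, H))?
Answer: Add(-5794, Pow(318, Rational(1, 2))) ≈ -5776.2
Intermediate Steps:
Function('p')(w, H) = Mul(2, H, Add(H, w)) (Function('p')(w, H) = Mul(Add(H, w), Mul(2, H)) = Mul(2, H, Add(H, w)))
Function('I')(Q) = Mul(Pow(2, Rational(1, 2)), Pow(Q, Rational(1, 2))) (Function('I')(Q) = Pow(Mul(2, Q), Rational(1, 2)) = Mul(Pow(2, Rational(1, 2)), Pow(Q, Rational(1, 2))))
Add(Add(-7174, Function('p')(59, -69)), Function('I')(159)) = Add(Add(-7174, Mul(2, -69, Add(-69, 59))), Mul(Pow(2, Rational(1, 2)), Pow(159, Rational(1, 2)))) = Add(Add(-7174, Mul(2, -69, -10)), Pow(318, Rational(1, 2))) = Add(Add(-7174, 1380), Pow(318, Rational(1, 2))) = Add(-5794, Pow(318, Rational(1, 2)))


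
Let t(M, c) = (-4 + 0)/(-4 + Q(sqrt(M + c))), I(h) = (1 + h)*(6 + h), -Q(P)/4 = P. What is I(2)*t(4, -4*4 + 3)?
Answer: 12/5 - 36*I/5 ≈ 2.4 - 7.2*I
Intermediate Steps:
Q(P) = -4*P
t(M, c) = -4/(-4 - 4*sqrt(M + c)) (t(M, c) = (-4 + 0)/(-4 - 4*sqrt(M + c)) = -4/(-4 - 4*sqrt(M + c)))
I(2)*t(4, -4*4 + 3) = (6 + 2**2 + 7*2)/(1 + sqrt(4 + (-4*4 + 3))) = (6 + 4 + 14)/(1 + sqrt(4 + (-16 + 3))) = 24/(1 + sqrt(4 - 13)) = 24/(1 + sqrt(-9)) = 24/(1 + 3*I) = 24*((1 - 3*I)/10) = 12*(1 - 3*I)/5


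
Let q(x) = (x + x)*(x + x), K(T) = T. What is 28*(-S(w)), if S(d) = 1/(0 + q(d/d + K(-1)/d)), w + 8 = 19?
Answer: -847/100 ≈ -8.4700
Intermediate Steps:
q(x) = 4*x**2 (q(x) = (2*x)*(2*x) = 4*x**2)
w = 11 (w = -8 + 19 = 11)
S(d) = 1/(4*(1 - 1/d)**2) (S(d) = 1/(0 + 4*(d/d - 1/d)**2) = 1/(0 + 4*(1 - 1/d)**2) = 1/(4*(1 - 1/d)**2))
28*(-S(w)) = 28*(-11**2/(4*(-1 + 11)**2)) = 28*(-121/(4*10**2)) = 28*(-121/(4*100)) = 28*(-1*121/400) = 28*(-121/400) = -847/100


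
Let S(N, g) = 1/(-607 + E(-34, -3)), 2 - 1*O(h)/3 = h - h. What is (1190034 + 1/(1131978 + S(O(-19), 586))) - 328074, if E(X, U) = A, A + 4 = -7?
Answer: 602994808890498/699562403 ≈ 8.6196e+5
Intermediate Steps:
A = -11 (A = -4 - 7 = -11)
E(X, U) = -11
O(h) = 6 (O(h) = 6 - 3*(h - h) = 6 - 3*0 = 6 + 0 = 6)
S(N, g) = -1/618 (S(N, g) = 1/(-607 - 11) = 1/(-618) = -1/618)
(1190034 + 1/(1131978 + S(O(-19), 586))) - 328074 = (1190034 + 1/(1131978 - 1/618)) - 328074 = (1190034 + 1/(699562403/618)) - 328074 = (1190034 + 618/699562403) - 328074 = 832503044692320/699562403 - 328074 = 602994808890498/699562403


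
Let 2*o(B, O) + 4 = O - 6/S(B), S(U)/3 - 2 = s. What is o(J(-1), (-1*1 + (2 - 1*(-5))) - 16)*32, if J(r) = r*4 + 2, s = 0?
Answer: -240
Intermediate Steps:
S(U) = 6 (S(U) = 6 + 3*0 = 6 + 0 = 6)
J(r) = 2 + 4*r (J(r) = 4*r + 2 = 2 + 4*r)
o(B, O) = -5/2 + O/2 (o(B, O) = -2 + (O - 6/6)/2 = -2 + (O - 6*1/6)/2 = -2 + (O - 1)/2 = -2 + (-1 + O)/2 = -2 + (-1/2 + O/2) = -5/2 + O/2)
o(J(-1), (-1*1 + (2 - 1*(-5))) - 16)*32 = (-5/2 + ((-1*1 + (2 - 1*(-5))) - 16)/2)*32 = (-5/2 + ((-1 + (2 + 5)) - 16)/2)*32 = (-5/2 + ((-1 + 7) - 16)/2)*32 = (-5/2 + (6 - 16)/2)*32 = (-5/2 + (1/2)*(-10))*32 = (-5/2 - 5)*32 = -15/2*32 = -240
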